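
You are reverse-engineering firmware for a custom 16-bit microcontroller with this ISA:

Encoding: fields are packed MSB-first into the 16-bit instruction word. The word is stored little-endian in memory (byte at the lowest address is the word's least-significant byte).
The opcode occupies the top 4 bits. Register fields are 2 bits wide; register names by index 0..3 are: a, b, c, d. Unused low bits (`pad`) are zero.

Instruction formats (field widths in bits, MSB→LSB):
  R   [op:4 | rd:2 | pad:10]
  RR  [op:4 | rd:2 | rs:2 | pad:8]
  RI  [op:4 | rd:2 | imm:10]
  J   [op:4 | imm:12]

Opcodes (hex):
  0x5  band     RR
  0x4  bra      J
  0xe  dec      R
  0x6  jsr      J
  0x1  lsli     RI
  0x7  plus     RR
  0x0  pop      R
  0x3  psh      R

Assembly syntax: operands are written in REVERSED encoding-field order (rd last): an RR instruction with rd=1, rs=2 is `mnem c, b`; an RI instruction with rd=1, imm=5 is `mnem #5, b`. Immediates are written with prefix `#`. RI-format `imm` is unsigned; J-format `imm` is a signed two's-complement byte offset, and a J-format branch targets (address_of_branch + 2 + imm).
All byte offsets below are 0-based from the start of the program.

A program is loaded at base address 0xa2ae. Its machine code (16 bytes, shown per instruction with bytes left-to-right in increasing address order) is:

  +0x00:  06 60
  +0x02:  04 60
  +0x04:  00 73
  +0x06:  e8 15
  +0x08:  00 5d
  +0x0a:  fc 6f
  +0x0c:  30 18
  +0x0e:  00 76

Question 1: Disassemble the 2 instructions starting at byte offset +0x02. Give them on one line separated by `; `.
jsr #4; plus d, a

+0x02: 04 60 ⇒ word 0x6004 (little)
  op=0x6004>>12=0x6 ⇒ jsr (J)
  [11:0] imm=4 = #4
+0x04: 00 73 ⇒ word 0x7300 (little)
  op=0x7300>>12=0x7 ⇒ plus (RR)
  [11:10] rd=0 = a
  [9:8] rs=3 = d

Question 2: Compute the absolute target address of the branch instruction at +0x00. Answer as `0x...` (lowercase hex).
[00] 06 60 → 0x6006
  top 4b → 0x6 → jsr [J]
  imm: (w>>0)&0xfff=0x6 → #6
  target = base 0xa2ae + off 0x00 + 2 + imm 6 = 0xa2b6

0xa2b6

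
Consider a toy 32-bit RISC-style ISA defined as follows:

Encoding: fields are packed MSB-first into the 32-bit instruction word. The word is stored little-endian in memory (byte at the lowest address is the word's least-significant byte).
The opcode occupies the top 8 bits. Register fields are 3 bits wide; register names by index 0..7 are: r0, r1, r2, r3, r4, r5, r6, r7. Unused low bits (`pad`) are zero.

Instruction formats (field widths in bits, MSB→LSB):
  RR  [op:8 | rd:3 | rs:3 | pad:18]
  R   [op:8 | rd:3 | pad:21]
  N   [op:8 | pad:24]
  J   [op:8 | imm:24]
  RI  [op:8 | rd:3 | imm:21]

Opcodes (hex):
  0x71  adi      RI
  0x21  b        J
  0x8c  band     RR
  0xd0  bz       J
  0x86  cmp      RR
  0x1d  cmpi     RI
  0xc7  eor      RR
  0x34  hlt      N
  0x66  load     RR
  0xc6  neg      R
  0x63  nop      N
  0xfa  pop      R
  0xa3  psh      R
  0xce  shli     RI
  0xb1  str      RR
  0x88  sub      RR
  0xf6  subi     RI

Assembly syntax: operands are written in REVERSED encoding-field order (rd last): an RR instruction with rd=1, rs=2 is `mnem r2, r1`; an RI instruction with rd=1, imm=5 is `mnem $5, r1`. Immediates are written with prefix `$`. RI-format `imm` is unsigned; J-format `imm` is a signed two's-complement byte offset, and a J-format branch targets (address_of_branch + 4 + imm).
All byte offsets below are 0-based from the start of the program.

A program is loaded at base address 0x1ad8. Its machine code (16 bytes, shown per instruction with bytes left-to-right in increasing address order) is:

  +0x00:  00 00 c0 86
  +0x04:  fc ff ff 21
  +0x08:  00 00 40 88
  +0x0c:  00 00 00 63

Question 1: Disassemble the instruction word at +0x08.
off 0x08: read 00 00 40 88 as little → 0x88400000
  top 8b → 0x88 → sub [RR]
  [23:21] rd=2 = r2
  [20:18] rs=0 = r0

sub r0, r2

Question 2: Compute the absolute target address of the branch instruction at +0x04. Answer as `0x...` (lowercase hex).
0x1adc

@+04  little-endian(fc ff ff 21) = 0x21fffffc
  opcode bits[31:24]=0x21: b/J
  imm@[23:0]=0xfffffc (s24→-4) ⇒ $-4
  target = base 0x1ad8 + off 0x04 + 4 + imm -4 = 0x1adc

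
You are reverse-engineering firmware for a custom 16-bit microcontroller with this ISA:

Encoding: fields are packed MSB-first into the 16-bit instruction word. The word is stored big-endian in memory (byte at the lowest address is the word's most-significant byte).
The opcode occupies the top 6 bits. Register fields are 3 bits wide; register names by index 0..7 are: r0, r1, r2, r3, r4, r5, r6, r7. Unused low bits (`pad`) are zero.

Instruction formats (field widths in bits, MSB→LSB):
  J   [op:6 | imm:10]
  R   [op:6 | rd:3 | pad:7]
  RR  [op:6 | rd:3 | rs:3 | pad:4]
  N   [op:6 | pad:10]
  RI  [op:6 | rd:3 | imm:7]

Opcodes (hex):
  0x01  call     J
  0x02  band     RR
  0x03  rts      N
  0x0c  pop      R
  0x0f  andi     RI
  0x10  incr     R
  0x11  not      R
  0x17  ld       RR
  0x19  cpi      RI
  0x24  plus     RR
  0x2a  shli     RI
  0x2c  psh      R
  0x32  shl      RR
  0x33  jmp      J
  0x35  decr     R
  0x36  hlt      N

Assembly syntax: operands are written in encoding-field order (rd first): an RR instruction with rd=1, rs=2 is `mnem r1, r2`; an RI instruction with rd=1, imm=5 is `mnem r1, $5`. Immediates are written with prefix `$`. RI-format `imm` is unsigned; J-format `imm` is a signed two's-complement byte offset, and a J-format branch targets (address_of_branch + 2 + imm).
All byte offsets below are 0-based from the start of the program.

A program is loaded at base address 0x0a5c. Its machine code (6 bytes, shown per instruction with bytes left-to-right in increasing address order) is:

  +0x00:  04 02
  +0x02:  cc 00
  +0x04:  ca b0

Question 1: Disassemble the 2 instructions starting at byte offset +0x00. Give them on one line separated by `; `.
[00] 04 02 → 0x0402
  top 6b → 0x1 → call [J]
  imm: (w>>0)&0x3ff=0x2 → $2
[02] cc 00 → 0xcc00
  top 6b → 0x33 → jmp [J]
  imm: (w>>0)&0x3ff=0x0 → $0

call $2; jmp $0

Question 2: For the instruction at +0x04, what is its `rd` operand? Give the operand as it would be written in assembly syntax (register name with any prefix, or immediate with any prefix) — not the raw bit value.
[04] ca b0 → 0xcab0
  opcode bits[15:10]=0x32: shl/RR
  rd: (w>>7)&0x7=0x5 → r5
  rs: (w>>4)&0x7=0x3 → r3

r5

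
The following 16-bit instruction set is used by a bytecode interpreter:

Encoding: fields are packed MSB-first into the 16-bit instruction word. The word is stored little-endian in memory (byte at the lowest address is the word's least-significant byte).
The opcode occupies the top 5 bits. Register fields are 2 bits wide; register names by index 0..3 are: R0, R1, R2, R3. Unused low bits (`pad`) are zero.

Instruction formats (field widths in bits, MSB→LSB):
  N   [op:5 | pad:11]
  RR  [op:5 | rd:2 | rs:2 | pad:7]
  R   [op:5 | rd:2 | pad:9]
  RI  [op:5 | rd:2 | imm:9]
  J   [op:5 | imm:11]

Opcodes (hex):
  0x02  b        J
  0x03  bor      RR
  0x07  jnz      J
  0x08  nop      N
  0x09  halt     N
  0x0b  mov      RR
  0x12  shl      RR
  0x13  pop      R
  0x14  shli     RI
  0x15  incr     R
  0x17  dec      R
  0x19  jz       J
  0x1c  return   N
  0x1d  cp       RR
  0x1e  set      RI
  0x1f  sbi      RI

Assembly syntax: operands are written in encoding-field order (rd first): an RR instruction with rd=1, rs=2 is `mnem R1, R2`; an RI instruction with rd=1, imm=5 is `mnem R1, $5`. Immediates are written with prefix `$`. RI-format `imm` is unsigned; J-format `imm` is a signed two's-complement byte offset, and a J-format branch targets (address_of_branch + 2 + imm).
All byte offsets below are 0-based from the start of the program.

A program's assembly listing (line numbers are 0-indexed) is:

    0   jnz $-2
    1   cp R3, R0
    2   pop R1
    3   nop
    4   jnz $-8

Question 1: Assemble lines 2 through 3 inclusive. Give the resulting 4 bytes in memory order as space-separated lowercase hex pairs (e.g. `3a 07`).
L2: pop op=0x13:5|rd=1:2|pad=0:9 ⇒ 0x9a00 ⇒ little 00 9a
L3: nop op=0x8:5|pad=0:11 ⇒ 0x4000 ⇒ little 00 40

00 9a 00 40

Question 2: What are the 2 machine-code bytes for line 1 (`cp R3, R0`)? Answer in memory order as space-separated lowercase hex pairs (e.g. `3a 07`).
line 1 (cp): pack op=0x1d:5|rd=3:2|rs=0:2|pad=0:7 = 0xee00; little→ 00 ee

00 ee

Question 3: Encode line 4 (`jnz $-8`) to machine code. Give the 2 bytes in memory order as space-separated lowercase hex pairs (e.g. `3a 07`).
4. jnz fields op=0x7:5|imm=-8:11 → word 3ff8h → f8 3f

f8 3f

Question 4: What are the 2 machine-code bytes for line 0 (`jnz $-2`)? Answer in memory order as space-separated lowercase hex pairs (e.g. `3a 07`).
line 0 (jnz): pack op=0x7:5|imm=-2:11 = 0x3ffe; little→ fe 3f

fe 3f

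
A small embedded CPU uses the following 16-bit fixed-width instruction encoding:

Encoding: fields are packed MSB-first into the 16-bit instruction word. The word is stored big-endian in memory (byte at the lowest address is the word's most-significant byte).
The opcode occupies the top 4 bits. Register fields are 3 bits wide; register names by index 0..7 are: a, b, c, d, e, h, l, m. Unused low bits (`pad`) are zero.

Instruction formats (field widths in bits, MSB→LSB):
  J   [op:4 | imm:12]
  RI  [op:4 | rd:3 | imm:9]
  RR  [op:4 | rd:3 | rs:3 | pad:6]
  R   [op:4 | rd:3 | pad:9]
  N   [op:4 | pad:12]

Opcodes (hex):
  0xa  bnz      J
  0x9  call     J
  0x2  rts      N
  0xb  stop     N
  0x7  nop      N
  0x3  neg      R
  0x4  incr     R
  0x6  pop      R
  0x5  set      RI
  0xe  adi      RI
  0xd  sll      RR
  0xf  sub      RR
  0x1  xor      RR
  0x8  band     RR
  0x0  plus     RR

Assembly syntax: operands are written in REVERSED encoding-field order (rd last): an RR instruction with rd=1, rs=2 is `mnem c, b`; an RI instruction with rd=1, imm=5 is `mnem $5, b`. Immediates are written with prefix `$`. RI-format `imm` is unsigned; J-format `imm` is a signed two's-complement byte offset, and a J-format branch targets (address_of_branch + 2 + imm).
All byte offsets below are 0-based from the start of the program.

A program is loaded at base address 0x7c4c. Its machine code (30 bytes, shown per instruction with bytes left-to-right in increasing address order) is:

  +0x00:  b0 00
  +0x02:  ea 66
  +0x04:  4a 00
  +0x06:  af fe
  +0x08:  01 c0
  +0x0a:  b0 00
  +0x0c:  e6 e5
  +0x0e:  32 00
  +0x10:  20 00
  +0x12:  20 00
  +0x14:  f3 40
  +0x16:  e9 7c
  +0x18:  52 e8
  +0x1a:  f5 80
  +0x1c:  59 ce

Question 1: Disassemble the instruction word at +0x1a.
sub l, c

+0x1a: f5 80 ⇒ word 0xf580 (big)
  top 4b → 0xf → sub [RR]
  rd@[11:9]=0x2 ⇒ c
  rs@[8:6]=0x6 ⇒ l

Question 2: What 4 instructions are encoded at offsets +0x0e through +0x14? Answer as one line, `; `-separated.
neg b; rts; rts; sub h, b

+0x0e: 32 00 ⇒ word 0x3200 (big)
  opcode bits[15:12]=0x3: neg/R
  rd: (w>>9)&0x7=0x1 → b
+0x10: 20 00 ⇒ word 0x2000 (big)
  opcode bits[15:12]=0x2: rts/N
+0x12: 20 00 ⇒ word 0x2000 (big)
  opcode bits[15:12]=0x2: rts/N
+0x14: f3 40 ⇒ word 0xf340 (big)
  opcode bits[15:12]=0xf: sub/RR
  rd: (w>>9)&0x7=0x1 → b
  rs: (w>>6)&0x7=0x5 → h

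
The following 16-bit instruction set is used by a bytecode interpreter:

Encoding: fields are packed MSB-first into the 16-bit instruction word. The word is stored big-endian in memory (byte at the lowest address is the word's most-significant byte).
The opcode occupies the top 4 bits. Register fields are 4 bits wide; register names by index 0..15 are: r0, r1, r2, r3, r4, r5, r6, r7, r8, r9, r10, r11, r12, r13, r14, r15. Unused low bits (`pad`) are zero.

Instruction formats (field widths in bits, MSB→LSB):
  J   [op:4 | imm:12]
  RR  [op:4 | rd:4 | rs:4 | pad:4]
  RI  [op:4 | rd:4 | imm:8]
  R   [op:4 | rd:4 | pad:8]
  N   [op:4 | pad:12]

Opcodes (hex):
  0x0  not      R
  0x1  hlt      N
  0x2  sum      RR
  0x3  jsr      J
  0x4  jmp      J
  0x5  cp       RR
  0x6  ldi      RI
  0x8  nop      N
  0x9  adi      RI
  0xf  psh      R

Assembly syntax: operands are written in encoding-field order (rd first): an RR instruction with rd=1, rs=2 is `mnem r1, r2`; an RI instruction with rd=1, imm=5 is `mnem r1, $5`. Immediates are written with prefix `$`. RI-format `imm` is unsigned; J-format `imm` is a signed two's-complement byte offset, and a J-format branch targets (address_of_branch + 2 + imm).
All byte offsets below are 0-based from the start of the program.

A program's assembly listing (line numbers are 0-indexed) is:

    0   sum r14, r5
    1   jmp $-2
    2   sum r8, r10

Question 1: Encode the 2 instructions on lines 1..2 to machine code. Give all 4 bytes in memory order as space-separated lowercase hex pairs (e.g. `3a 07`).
4f fe 28 a0

L1: jmp op=0x4:4|imm=-2:12 ⇒ 0x4ffe ⇒ big 4f fe
L2: sum op=0x2:4|rd=8:4|rs=10:4|pad=0:4 ⇒ 0x28a0 ⇒ big 28 a0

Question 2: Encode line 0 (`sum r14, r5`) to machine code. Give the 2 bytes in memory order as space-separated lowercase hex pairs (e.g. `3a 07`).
line 0 (sum): pack op=0x2:4|rd=14:4|rs=5:4|pad=0:4 = 0x2e50; big→ 2e 50

2e 50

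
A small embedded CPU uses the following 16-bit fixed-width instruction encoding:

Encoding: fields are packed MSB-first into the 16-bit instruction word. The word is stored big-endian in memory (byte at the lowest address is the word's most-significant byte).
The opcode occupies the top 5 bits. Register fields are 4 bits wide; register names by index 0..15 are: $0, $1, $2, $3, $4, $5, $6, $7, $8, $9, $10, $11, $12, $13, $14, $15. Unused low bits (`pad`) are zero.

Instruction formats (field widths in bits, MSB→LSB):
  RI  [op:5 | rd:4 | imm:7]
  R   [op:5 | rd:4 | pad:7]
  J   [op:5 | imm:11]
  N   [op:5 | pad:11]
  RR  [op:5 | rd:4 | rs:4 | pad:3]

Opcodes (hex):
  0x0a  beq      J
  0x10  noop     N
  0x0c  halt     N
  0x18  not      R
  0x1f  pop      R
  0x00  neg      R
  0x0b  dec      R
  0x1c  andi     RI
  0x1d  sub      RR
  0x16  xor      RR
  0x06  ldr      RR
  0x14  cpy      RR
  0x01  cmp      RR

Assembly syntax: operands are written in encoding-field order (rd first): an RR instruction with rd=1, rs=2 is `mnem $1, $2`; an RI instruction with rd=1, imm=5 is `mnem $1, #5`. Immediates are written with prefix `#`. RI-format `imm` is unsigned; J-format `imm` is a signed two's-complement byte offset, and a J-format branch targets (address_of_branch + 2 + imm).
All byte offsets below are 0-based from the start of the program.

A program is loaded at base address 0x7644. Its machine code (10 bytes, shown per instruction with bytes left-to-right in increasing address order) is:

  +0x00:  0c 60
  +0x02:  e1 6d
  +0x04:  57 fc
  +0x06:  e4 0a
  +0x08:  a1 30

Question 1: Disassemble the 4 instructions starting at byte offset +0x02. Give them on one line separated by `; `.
andi $2, #109; beq #-4; andi $8, #10; cpy $2, $6

+0x02: e1 6d ⇒ word 0xe16d (big)
  opcode bits[15:11]=0x1c: andi/RI
  [10:7] rd=2 = $2
  [6:0] imm=109 = #109
+0x04: 57 fc ⇒ word 0x57fc (big)
  opcode bits[15:11]=0xa: beq/J
  [10:0] imm=2044 (s11→-4) = #-4
+0x06: e4 0a ⇒ word 0xe40a (big)
  opcode bits[15:11]=0x1c: andi/RI
  [10:7] rd=8 = $8
  [6:0] imm=10 = #10
+0x08: a1 30 ⇒ word 0xa130 (big)
  opcode bits[15:11]=0x14: cpy/RR
  [10:7] rd=2 = $2
  [6:3] rs=6 = $6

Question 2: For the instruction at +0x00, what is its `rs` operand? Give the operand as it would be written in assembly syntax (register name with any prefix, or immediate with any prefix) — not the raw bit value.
$12

off 0x00: read 0c 60 as big → 0x0c60
  op=0x0c60>>11=0x1 ⇒ cmp (RR)
  rd@[10:7]=0x8 ⇒ $8
  rs@[6:3]=0xc ⇒ $12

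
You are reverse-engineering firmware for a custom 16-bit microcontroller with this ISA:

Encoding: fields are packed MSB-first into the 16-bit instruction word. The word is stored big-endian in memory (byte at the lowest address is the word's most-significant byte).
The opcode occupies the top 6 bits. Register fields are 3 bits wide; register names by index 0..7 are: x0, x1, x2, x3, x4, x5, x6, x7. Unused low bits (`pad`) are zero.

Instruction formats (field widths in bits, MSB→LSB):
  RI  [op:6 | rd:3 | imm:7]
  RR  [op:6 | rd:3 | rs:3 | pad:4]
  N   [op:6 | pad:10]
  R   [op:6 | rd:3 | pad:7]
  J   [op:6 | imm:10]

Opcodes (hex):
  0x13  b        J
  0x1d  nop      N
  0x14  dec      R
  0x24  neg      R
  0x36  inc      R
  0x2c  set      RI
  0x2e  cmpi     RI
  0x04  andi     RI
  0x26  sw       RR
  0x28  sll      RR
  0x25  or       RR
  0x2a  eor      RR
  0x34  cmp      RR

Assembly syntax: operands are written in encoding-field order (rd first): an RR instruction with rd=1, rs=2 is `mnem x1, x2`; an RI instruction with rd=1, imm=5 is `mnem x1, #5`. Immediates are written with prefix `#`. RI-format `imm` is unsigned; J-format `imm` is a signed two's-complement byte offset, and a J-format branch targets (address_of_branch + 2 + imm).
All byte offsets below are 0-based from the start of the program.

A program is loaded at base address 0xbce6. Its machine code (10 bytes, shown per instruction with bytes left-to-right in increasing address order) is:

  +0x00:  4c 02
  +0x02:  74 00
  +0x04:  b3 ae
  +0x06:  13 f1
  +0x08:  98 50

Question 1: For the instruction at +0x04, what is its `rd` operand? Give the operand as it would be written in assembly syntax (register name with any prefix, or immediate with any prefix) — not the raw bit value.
x7

@+04  big-endian(b3 ae) = 0xb3ae
  opcode bits[15:10]=0x2c: set/RI
  rd@[9:7]=0x7 ⇒ x7
  imm@[6:0]=0x2e ⇒ #46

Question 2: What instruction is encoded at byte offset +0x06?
andi x7, #113

@+06  big-endian(13 f1) = 0x13f1
  opcode bits[15:10]=0x4: andi/RI
  [9:7] rd=7 = x7
  [6:0] imm=113 = #113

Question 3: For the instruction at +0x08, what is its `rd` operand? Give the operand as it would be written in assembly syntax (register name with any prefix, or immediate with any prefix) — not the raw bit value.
x0

@+08  big-endian(98 50) = 0x9850
  opcode bits[15:10]=0x26: sw/RR
  rd@[9:7]=0x0 ⇒ x0
  rs@[6:4]=0x5 ⇒ x5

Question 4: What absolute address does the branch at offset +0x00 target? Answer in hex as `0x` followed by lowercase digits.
@+00  big-endian(4c 02) = 0x4c02
  top 6b → 0x13 → b [J]
  imm@[9:0]=0x2 ⇒ #2
  target = base 0xbce6 + off 0x00 + 2 + imm 2 = 0xbcea

0xbcea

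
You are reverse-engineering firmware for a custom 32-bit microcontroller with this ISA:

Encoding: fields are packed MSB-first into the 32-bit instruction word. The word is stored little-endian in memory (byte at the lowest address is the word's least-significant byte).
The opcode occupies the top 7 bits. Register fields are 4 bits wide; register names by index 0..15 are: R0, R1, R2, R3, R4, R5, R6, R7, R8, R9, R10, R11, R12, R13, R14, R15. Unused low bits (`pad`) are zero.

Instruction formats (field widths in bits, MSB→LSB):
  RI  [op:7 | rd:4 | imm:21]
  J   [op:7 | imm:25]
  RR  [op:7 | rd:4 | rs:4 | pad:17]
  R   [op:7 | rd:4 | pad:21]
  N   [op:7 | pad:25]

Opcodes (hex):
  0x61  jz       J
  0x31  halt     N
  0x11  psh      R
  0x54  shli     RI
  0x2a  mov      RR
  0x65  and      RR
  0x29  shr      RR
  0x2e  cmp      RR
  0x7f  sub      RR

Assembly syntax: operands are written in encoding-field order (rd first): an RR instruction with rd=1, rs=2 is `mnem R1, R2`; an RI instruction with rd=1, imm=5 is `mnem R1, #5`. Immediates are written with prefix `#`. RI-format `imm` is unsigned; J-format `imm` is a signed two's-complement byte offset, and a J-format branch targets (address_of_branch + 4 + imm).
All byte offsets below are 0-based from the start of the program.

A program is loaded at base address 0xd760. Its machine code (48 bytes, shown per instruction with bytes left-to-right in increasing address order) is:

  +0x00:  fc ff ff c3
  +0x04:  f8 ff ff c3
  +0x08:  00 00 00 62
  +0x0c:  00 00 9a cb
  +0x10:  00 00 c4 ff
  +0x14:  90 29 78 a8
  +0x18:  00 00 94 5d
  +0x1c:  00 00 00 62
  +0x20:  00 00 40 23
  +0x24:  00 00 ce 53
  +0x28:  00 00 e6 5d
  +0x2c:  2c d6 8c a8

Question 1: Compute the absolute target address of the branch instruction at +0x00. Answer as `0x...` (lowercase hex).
@+00  little-endian(fc ff ff c3) = 0xc3fffffc
  top 7b → 0x61 → jz [J]
  imm@[24:0]=0x1fffffc (s25→-4) ⇒ #-4
  target = base 0xd760 + off 0x00 + 4 + imm -4 = 0xd760

0xd760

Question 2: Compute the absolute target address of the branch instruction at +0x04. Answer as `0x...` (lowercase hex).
off 0x04: read f8 ff ff c3 as little → 0xc3fffff8
  top 7b → 0x61 → jz [J]
  [24:0] imm=33554424 (s25→-8) = #-8
  target = base 0xd760 + off 0x04 + 4 + imm -8 = 0xd760

0xd760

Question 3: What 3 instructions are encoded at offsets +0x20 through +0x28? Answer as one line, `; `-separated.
off 0x20: read 00 00 40 23 as little → 0x23400000
  op=0x23400000>>25=0x11 ⇒ psh (R)
  rd@[24:21]=0xa ⇒ R10
off 0x24: read 00 00 ce 53 as little → 0x53ce0000
  op=0x53ce0000>>25=0x29 ⇒ shr (RR)
  rd@[24:21]=0xe ⇒ R14
  rs@[20:17]=0x7 ⇒ R7
off 0x28: read 00 00 e6 5d as little → 0x5de60000
  op=0x5de60000>>25=0x2e ⇒ cmp (RR)
  rd@[24:21]=0xf ⇒ R15
  rs@[20:17]=0x3 ⇒ R3

psh R10; shr R14, R7; cmp R15, R3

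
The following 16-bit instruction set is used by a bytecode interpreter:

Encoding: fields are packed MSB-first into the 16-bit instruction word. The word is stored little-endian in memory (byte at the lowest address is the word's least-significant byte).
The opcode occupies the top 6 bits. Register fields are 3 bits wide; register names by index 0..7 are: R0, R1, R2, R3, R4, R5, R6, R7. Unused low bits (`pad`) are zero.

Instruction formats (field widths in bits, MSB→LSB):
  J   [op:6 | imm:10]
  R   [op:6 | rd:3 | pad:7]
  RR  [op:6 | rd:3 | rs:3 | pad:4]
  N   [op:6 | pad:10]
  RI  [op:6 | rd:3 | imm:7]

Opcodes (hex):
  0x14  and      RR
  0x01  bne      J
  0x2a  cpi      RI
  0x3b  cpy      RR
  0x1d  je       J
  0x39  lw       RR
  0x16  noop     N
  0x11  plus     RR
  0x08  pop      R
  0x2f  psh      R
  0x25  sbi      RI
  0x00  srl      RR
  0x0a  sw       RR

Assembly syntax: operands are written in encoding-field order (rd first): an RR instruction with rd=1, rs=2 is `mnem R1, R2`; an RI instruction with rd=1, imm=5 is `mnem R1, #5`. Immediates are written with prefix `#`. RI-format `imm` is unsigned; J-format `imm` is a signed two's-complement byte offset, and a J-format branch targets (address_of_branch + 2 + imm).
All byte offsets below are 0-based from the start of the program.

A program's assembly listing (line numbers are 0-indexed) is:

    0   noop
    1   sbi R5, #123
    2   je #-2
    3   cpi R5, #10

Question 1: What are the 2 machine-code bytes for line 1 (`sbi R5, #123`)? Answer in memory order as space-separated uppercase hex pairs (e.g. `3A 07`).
FB 96

line 1 (sbi): pack op=0x25:6|rd=5:3|imm=123:7 = 0x96fb; little→ fb 96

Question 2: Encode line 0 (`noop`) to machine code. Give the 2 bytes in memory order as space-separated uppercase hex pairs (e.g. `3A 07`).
00 58

L0: noop op=0x16:6|pad=0:10 ⇒ 0x5800 ⇒ little 00 58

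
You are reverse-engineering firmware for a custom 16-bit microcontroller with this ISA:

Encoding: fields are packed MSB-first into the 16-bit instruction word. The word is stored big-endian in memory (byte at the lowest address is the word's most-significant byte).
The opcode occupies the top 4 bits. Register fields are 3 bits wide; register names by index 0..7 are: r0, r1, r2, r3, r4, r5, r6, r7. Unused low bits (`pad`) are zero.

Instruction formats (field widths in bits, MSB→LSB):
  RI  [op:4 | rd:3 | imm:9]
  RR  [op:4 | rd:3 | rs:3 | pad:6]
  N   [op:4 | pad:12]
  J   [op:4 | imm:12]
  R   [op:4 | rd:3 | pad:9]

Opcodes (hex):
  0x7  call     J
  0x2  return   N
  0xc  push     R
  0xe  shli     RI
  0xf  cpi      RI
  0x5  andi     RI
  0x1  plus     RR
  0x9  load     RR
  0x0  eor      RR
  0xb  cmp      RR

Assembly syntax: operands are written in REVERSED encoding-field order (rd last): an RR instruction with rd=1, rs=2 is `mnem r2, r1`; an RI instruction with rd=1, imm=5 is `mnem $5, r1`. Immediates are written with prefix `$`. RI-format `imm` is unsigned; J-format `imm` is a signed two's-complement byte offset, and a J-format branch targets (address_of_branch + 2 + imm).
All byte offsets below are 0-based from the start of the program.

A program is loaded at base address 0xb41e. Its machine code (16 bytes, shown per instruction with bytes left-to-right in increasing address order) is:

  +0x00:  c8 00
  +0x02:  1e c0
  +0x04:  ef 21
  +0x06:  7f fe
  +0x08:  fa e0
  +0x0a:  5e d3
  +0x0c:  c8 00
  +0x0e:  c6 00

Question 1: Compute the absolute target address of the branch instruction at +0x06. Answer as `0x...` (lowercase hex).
0xb424

off 0x06: read 7f fe as big → 0x7ffe
  op=0x7ffe>>12=0x7 ⇒ call (J)
  imm: (w>>0)&0xfff=0xffe (s12→-2) → $-2
  target = base 0xb41e + off 0x06 + 2 + imm -2 = 0xb424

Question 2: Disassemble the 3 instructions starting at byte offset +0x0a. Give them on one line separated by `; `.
+0x0a: 5e d3 ⇒ word 0x5ed3 (big)
  opcode bits[15:12]=0x5: andi/RI
  rd@[11:9]=0x7 ⇒ r7
  imm@[8:0]=0xd3 ⇒ $211
+0x0c: c8 00 ⇒ word 0xc800 (big)
  opcode bits[15:12]=0xc: push/R
  rd@[11:9]=0x4 ⇒ r4
+0x0e: c6 00 ⇒ word 0xc600 (big)
  opcode bits[15:12]=0xc: push/R
  rd@[11:9]=0x3 ⇒ r3

andi $211, r7; push r4; push r3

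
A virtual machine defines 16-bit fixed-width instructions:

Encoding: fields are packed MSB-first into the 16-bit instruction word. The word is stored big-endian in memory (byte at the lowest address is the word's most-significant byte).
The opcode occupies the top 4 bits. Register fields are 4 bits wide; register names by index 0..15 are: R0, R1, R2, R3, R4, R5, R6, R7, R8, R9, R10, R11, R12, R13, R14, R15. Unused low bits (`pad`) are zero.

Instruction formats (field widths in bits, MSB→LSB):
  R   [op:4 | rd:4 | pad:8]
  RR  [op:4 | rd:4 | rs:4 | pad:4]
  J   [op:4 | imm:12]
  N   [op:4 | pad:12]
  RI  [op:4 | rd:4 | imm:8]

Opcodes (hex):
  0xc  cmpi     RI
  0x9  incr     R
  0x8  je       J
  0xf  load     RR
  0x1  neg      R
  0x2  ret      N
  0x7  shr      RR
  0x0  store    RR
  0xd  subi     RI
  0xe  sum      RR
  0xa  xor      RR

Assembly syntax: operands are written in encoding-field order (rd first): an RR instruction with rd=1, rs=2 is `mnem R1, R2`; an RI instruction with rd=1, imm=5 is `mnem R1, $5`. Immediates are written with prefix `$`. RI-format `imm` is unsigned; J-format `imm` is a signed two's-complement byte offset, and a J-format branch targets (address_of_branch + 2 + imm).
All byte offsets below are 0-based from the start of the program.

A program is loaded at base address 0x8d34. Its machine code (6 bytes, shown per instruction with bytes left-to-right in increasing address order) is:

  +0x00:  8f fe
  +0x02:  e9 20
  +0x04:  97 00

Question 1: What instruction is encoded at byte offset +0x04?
incr R7

off 0x04: read 97 00 as big → 0x9700
  op=0x9700>>12=0x9 ⇒ incr (R)
  rd@[11:8]=0x7 ⇒ R7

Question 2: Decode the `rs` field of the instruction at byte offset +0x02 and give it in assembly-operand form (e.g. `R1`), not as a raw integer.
R2

@+02  big-endian(e9 20) = 0xe920
  top 4b → 0xe → sum [RR]
  [11:8] rd=9 = R9
  [7:4] rs=2 = R2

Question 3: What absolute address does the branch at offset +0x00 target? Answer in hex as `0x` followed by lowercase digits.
0x8d34

+0x00: 8f fe ⇒ word 0x8ffe (big)
  opcode bits[15:12]=0x8: je/J
  imm: (w>>0)&0xfff=0xffe (s12→-2) → $-2
  target = base 0x8d34 + off 0x00 + 2 + imm -2 = 0x8d34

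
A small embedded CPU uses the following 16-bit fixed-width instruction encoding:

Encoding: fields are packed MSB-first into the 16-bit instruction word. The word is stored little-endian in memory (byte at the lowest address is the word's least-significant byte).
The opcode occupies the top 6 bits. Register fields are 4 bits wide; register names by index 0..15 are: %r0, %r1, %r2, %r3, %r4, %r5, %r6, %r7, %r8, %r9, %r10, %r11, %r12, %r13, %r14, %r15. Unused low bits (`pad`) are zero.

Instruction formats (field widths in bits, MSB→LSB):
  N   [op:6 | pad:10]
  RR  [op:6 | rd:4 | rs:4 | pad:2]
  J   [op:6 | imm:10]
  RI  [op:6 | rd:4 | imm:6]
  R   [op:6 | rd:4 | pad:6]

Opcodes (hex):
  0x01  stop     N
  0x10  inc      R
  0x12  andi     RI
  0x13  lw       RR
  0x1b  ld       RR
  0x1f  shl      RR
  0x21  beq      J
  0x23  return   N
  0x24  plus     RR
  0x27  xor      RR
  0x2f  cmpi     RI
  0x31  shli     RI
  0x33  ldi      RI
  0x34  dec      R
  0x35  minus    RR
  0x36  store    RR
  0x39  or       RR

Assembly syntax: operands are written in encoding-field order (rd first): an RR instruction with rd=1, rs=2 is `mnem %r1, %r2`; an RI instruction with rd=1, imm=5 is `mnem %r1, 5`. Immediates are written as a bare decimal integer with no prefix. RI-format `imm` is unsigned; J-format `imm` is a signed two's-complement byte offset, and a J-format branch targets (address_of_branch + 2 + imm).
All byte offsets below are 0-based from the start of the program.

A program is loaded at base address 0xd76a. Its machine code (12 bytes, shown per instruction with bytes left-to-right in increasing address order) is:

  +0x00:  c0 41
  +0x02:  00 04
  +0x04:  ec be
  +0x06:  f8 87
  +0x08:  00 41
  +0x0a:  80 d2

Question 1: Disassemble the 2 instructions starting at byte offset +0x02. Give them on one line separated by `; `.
@+02  little-endian(00 04) = 0x0400
  opcode bits[15:10]=0x1: stop/N
@+04  little-endian(ec be) = 0xbeec
  opcode bits[15:10]=0x2f: cmpi/RI
  rd: (w>>6)&0xf=0xb → %r11
  imm: (w>>0)&0x3f=0x2c → 44

stop; cmpi %r11, 44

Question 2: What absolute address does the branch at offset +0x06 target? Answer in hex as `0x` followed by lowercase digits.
0xd76a

off 0x06: read f8 87 as little → 0x87f8
  top 6b → 0x21 → beq [J]
  imm@[9:0]=0x3f8 (s10→-8) ⇒ -8
  target = base 0xd76a + off 0x06 + 2 + imm -8 = 0xd76a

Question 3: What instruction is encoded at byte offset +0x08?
inc %r4

off 0x08: read 00 41 as little → 0x4100
  opcode bits[15:10]=0x10: inc/R
  rd: (w>>6)&0xf=0x4 → %r4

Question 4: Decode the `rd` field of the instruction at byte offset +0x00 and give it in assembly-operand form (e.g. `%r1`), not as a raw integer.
%r7

[00] c0 41 → 0x41c0
  op=0x41c0>>10=0x10 ⇒ inc (R)
  [9:6] rd=7 = %r7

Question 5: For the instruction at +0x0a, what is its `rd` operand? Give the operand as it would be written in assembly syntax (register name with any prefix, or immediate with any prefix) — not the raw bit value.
[0a] 80 d2 → 0xd280
  top 6b → 0x34 → dec [R]
  rd@[9:6]=0xa ⇒ %r10

%r10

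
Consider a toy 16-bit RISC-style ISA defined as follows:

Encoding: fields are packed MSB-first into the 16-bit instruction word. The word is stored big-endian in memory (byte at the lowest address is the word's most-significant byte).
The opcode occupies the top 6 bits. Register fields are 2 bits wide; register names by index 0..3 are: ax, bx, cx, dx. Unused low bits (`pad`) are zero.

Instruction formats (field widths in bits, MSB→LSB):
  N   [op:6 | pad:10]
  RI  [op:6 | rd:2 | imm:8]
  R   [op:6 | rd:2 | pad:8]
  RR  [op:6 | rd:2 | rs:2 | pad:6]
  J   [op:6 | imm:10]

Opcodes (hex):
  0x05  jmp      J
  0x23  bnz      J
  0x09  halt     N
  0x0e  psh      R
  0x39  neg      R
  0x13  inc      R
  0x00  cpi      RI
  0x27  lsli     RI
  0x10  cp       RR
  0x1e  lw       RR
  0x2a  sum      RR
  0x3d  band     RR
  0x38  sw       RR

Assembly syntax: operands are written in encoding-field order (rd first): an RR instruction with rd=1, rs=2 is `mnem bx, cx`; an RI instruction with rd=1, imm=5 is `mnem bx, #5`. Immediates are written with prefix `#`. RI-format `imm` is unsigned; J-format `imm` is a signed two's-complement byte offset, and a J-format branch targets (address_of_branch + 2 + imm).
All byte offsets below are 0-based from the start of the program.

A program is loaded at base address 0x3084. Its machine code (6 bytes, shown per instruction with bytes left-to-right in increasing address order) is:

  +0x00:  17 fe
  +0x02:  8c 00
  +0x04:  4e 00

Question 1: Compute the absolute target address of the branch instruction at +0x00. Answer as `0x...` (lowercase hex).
0x3084

[00] 17 fe → 0x17fe
  opcode bits[15:10]=0x5: jmp/J
  imm@[9:0]=0x3fe (s10→-2) ⇒ #-2
  target = base 0x3084 + off 0x00 + 2 + imm -2 = 0x3084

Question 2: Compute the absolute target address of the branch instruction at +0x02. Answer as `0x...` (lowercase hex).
+0x02: 8c 00 ⇒ word 0x8c00 (big)
  opcode bits[15:10]=0x23: bnz/J
  [9:0] imm=0 = #0
  target = base 0x3084 + off 0x02 + 2 + imm 0 = 0x3088

0x3088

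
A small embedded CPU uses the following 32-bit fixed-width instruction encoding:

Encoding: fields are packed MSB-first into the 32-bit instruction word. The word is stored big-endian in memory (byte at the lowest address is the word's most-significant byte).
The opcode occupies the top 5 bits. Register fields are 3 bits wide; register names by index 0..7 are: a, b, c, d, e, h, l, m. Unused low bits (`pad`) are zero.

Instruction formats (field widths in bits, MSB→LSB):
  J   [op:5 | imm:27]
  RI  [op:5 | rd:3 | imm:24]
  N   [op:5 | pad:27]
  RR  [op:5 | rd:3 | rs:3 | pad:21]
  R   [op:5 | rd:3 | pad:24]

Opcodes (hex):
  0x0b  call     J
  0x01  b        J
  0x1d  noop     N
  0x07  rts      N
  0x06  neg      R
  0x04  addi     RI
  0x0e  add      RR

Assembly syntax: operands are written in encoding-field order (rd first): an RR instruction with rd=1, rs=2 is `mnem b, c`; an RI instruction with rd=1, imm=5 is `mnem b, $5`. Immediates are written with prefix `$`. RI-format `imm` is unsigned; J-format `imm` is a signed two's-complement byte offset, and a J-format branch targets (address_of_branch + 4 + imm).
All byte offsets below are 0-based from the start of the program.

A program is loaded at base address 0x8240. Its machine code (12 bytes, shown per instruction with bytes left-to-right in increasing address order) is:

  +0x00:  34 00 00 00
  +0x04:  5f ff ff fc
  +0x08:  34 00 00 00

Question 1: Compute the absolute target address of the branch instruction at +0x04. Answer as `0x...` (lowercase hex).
[04] 5f ff ff fc → 0x5ffffffc
  opcode bits[31:27]=0xb: call/J
  imm: (w>>0)&0x7ffffff=0x7fffffc (s27→-4) → $-4
  target = base 0x8240 + off 0x04 + 4 + imm -4 = 0x8244

0x8244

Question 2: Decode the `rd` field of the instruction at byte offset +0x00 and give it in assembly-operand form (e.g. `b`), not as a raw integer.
e

[00] 34 00 00 00 → 0x34000000
  top 5b → 0x6 → neg [R]
  rd@[26:24]=0x4 ⇒ e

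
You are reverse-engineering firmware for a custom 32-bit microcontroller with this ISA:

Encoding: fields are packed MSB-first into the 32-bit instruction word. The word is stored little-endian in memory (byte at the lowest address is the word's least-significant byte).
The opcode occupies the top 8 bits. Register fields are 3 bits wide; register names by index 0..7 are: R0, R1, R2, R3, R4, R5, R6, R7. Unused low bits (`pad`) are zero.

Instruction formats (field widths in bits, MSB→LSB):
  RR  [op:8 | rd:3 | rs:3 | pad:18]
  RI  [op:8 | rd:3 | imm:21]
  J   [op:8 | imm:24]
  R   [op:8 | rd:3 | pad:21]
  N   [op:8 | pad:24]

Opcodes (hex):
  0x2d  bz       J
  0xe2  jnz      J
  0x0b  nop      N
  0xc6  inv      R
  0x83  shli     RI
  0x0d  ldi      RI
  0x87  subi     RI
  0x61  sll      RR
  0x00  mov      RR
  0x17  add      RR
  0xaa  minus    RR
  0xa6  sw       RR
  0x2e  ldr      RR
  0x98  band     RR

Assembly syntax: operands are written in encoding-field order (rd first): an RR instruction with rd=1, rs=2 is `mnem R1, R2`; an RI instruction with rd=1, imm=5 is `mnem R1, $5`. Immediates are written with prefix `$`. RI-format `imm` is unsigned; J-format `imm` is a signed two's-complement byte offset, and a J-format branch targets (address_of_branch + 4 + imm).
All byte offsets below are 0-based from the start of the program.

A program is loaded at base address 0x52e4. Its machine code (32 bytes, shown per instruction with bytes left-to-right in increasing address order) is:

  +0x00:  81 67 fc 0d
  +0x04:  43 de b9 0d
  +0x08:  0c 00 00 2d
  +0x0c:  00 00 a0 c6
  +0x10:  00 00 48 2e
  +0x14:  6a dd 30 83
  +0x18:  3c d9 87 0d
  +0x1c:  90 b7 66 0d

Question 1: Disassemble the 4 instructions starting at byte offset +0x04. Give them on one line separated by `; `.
off 0x04: read 43 de b9 0d as little → 0x0db9de43
  top 8b → 0xd → ldi [RI]
  rd@[23:21]=0x5 ⇒ R5
  imm@[20:0]=0x19de43 ⇒ $1695299
off 0x08: read 0c 00 00 2d as little → 0x2d00000c
  top 8b → 0x2d → bz [J]
  imm@[23:0]=0xc ⇒ $12
off 0x0c: read 00 00 a0 c6 as little → 0xc6a00000
  top 8b → 0xc6 → inv [R]
  rd@[23:21]=0x5 ⇒ R5
off 0x10: read 00 00 48 2e as little → 0x2e480000
  top 8b → 0x2e → ldr [RR]
  rd@[23:21]=0x2 ⇒ R2
  rs@[20:18]=0x2 ⇒ R2

ldi R5, $1695299; bz $12; inv R5; ldr R2, R2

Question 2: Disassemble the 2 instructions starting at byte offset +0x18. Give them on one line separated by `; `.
+0x18: 3c d9 87 0d ⇒ word 0x0d87d93c (little)
  opcode bits[31:24]=0xd: ldi/RI
  [23:21] rd=4 = R4
  [20:0] imm=514364 = $514364
+0x1c: 90 b7 66 0d ⇒ word 0x0d66b790 (little)
  opcode bits[31:24]=0xd: ldi/RI
  [23:21] rd=3 = R3
  [20:0] imm=440208 = $440208

ldi R4, $514364; ldi R3, $440208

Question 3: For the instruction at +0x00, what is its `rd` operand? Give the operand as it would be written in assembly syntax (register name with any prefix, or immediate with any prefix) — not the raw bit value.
[00] 81 67 fc 0d → 0x0dfc6781
  top 8b → 0xd → ldi [RI]
  rd: (w>>21)&0x7=0x7 → R7
  imm: (w>>0)&0x1fffff=0x1c6781 → $1861505

R7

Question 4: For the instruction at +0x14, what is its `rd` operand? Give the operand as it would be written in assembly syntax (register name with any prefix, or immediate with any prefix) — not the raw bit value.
+0x14: 6a dd 30 83 ⇒ word 0x8330dd6a (little)
  top 8b → 0x83 → shli [RI]
  [23:21] rd=1 = R1
  [20:0] imm=1105258 = $1105258

R1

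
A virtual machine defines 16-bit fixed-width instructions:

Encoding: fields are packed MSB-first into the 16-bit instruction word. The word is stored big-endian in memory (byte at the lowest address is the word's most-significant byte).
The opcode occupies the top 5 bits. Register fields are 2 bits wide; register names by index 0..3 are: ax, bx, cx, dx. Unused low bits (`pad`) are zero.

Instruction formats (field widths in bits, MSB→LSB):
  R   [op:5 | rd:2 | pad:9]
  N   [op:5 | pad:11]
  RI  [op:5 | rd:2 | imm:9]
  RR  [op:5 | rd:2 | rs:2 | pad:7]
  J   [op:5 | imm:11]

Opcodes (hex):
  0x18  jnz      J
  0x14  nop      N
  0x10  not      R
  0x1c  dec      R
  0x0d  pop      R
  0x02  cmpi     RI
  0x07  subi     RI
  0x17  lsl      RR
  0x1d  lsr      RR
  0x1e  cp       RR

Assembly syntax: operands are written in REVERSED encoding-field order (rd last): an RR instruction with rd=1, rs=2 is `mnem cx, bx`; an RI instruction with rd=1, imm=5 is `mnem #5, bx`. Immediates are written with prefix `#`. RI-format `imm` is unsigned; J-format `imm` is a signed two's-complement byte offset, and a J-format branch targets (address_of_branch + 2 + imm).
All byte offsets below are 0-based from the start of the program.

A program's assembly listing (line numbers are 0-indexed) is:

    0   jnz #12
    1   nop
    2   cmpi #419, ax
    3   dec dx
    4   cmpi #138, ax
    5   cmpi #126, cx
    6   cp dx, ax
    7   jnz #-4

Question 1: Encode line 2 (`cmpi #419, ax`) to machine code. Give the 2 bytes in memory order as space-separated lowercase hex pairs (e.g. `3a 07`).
L2: cmpi op=0x2:5|rd=0:2|imm=419:9 ⇒ 0x11a3 ⇒ big 11 a3

11 a3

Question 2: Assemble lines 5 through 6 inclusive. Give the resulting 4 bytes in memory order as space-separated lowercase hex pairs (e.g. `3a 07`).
14 7e f1 80

L5: cmpi op=0x2:5|rd=2:2|imm=126:9 ⇒ 0x147e ⇒ big 14 7e
L6: cp op=0x1e:5|rd=0:2|rs=3:2|pad=0:7 ⇒ 0xf180 ⇒ big f1 80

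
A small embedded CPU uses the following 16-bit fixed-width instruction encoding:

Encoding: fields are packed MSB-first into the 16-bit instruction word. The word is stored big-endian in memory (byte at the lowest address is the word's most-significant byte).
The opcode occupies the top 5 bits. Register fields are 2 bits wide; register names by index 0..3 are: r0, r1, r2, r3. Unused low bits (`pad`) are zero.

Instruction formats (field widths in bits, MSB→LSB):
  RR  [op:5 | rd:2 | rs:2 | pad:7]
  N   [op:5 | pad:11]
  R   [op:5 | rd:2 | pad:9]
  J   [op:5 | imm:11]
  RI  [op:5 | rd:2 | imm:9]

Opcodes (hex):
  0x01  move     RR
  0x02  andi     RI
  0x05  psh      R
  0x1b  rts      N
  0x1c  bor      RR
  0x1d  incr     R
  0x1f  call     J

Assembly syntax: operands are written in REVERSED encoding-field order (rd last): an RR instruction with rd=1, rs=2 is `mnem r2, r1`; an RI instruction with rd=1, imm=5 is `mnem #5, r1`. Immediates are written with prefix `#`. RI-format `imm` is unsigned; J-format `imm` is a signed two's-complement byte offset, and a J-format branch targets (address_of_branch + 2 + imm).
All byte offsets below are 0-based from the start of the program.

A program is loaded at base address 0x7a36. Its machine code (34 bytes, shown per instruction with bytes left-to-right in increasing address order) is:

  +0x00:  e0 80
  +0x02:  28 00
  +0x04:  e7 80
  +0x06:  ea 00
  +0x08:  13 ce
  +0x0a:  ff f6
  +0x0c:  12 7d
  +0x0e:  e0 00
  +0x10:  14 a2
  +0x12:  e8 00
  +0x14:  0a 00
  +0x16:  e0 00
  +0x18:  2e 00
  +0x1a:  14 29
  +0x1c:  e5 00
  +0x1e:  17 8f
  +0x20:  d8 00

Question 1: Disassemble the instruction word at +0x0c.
@+0c  big-endian(12 7d) = 0x127d
  opcode bits[15:11]=0x2: andi/RI
  rd: (w>>9)&0x3=0x1 → r1
  imm: (w>>0)&0x1ff=0x7d → #125

andi #125, r1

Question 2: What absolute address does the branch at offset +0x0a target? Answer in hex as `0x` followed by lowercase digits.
0x7a38

@+0a  big-endian(ff f6) = 0xfff6
  opcode bits[15:11]=0x1f: call/J
  [10:0] imm=2038 (s11→-10) = #-10
  target = base 0x7a36 + off 0x0a + 2 + imm -10 = 0x7a38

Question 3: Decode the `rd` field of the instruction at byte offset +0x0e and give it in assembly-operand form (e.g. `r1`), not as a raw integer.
+0x0e: e0 00 ⇒ word 0xe000 (big)
  op=0xe000>>11=0x1c ⇒ bor (RR)
  rd: (w>>9)&0x3=0x0 → r0
  rs: (w>>7)&0x3=0x0 → r0

r0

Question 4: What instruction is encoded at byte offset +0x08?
[08] 13 ce → 0x13ce
  top 5b → 0x2 → andi [RI]
  [10:9] rd=1 = r1
  [8:0] imm=462 = #462

andi #462, r1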